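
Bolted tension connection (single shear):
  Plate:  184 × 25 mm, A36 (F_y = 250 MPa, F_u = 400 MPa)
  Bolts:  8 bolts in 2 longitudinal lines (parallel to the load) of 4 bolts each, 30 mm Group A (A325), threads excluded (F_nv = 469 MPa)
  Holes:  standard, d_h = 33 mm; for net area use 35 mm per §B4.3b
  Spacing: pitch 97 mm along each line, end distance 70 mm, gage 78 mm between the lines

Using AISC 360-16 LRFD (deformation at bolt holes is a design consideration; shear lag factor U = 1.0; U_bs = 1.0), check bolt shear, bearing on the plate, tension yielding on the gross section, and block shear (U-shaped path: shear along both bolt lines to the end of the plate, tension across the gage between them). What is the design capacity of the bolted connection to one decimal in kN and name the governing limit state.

1035.0 kN (gross-section yield governs)

Bolt shear: A_b = π(30)²/4 = 706.86 mm². φR_n = 0.75 × 469 × 706.86 × 8 × 1 = 1989.1 kN.
Bearing (25 mm plate, F_u = 400 MPa): end bolts L_c = 70 − 33/2 = 53.5, R_n = min(1.2×53.5×25×400, 2.4×30×25×400) = 642 kN/bolt; interior L_c = 97 − 33 = 64, R_n = 720 kN/bolt. φR_n = 0.75 × (2×642 + 6×720) = 4203.0 kN.
Tension yield (gross): A_g = 184×25 = 4600 mm². φR_n = 0.90 × 250 × 4600 = 1035.0 kN.
Block shear: shear path 2×[70+3×97] = 2×361 mm, A_gv = 18050, A_nv = 2×(361 − 3.5×35)×25 = 11925 mm²; tension across gage: (78 − 1×35)×25 = 1075 mm². R_n = min(0.6×400×11925, 0.6×250×18050) + 1.0×400×1075 = min(2862, 2707.5) + 430 = 3137.5 kN. φR_n = 0.75 × 3137.5 = 2353.1 kN.
Governing: min(1989.1, 4203.0, 1035.0, 2353.1) = 1035.0 kN → gross-section yield.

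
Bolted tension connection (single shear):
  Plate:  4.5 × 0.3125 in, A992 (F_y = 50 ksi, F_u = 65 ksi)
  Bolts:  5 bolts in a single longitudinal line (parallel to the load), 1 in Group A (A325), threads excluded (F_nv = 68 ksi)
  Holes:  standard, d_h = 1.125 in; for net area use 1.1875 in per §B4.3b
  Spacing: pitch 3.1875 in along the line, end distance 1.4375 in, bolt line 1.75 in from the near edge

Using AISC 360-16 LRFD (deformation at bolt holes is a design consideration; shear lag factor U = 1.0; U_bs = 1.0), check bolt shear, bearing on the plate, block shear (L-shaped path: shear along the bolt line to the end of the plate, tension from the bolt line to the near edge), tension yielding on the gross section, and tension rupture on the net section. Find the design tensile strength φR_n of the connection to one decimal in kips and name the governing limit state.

50.5 kips (net-section rupture governs)

Bolt shear: A_b = π(1)²/4 = 0.7854 in². φR_n = 0.75 × 68 × 0.7854 × 5 × 1 = 200.3 kips.
Bearing (0.3125 in plate, F_u = 65 ksi): end bolts L_c = 1.4375 − 1.125/2 = 0.875, R_n = min(1.2×0.875×0.3125×65, 2.4×1×0.3125×65) = 21.328 kips/bolt; interior L_c = 3.1875 − 1.125 = 2.0625, R_n = 48.75 kips/bolt. φR_n = 0.75 × (1×21.328 + 4×48.75) = 162.2 kips.
Block shear: shear path 1×[1.4375+4×3.1875] = 1×14.1875 in, A_gv = 4.4336, A_nv = 1×(14.1875 − 4.5×1.1875)×0.3125 = 2.7637 in²; tension to near edge: (1.75 − 0.5×1.1875)×0.3125 = 0.36133 in². R_n = min(0.6×65×2.7637, 0.6×50×4.4336) + 1.0×65×0.36133 = min(107.78, 133.01) + 23.486 = 131.27 kips. φR_n = 0.75 × 131.27 = 98.5 kips.
Tension yield (gross): A_g = 4.5×0.3125 = 1.4063 in². φR_n = 0.90 × 50 × 1.4063 = 63.3 kips.
Tension rupture (net): A_n = (4.5 − 1×1.1875)×0.3125 = 1.0352 in² (U = 1.0, A_e = A_n). φR_n = 0.75 × 65 × 1.0352 = 50.5 kips.
Governing: min(200.3, 162.2, 98.5, 63.3, 50.5) = 50.5 kips → net-section rupture.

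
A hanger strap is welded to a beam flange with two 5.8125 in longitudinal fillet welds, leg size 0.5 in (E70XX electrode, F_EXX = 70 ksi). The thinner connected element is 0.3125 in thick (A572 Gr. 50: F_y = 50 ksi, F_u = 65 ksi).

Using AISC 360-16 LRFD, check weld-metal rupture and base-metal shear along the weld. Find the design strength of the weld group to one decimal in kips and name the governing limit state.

106.3 kips (base-metal shear governs)

Weld metal: throat = 0.707×0.5 = 0.3535 in, L = 2×5.8125 = 11.625 in. φR_n = 0.75 × 0.6 × 70 × 0.3535 × 11.625 = 129.4 kips.
Base metal shear (0.3125 in plate): yield φR_n = 1.0×0.6×50×0.3125×11.625 = 109.0 kips; rupture φR_n = 0.75×0.6×65×0.3125×11.625 = 106.3 kips; take 106.3 kips (rupture).
Governing: min(129.4, 106.3) = 106.3 kips → base-metal shear.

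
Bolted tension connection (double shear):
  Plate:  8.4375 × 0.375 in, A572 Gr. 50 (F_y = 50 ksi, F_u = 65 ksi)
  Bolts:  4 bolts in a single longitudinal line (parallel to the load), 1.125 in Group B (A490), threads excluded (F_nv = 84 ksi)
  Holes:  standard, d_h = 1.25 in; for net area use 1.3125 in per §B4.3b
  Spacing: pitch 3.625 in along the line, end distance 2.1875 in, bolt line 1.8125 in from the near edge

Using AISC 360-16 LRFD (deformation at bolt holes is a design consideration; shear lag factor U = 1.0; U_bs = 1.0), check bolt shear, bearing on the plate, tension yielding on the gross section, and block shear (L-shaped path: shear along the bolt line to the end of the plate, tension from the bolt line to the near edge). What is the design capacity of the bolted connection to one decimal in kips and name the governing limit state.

114.0 kips (block shear governs)

Bolt shear: A_b = π(1.125)²/4 = 0.99402 in². φR_n = 0.75 × 84 × 0.99402 × 4 × 2 = 501.0 kips.
Bearing (0.375 in plate, F_u = 65 ksi): end bolts L_c = 2.1875 − 1.25/2 = 1.5625, R_n = min(1.2×1.5625×0.375×65, 2.4×1.125×0.375×65) = 45.703 kips/bolt; interior L_c = 3.625 − 1.25 = 2.375, R_n = 65.813 kips/bolt. φR_n = 0.75 × (1×45.703 + 3×65.813) = 182.4 kips.
Tension yield (gross): A_g = 8.4375×0.375 = 3.1641 in². φR_n = 0.90 × 50 × 3.1641 = 142.4 kips.
Block shear: shear path 1×[2.1875+3×3.625] = 1×13.0625 in, A_gv = 4.8984, A_nv = 1×(13.0625 − 3.5×1.3125)×0.375 = 3.1758 in²; tension to near edge: (1.8125 − 0.5×1.3125)×0.375 = 0.43359 in². R_n = min(0.6×65×3.1758, 0.6×50×4.8984) + 1.0×65×0.43359 = min(123.86, 146.95) + 28.183 = 152.04 kips. φR_n = 0.75 × 152.04 = 114.0 kips.
Governing: min(501.0, 182.4, 142.4, 114.0) = 114.0 kips → block shear.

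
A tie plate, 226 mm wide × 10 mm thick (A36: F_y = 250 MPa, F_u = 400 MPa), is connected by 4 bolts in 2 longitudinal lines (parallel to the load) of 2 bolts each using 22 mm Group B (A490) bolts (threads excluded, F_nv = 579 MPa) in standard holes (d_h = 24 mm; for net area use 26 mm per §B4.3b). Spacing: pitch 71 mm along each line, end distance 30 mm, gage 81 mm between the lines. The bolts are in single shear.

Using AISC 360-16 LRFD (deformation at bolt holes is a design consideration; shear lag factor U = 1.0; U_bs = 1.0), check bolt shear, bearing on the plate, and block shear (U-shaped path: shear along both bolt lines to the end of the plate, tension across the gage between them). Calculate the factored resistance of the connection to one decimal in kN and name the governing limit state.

Bolt shear: A_b = π(22)²/4 = 380.13 mm². φR_n = 0.75 × 579 × 380.13 × 4 × 1 = 660.3 kN.
Bearing (10 mm plate, F_u = 400 MPa): end bolts L_c = 30 − 24/2 = 18, R_n = min(1.2×18×10×400, 2.4×22×10×400) = 86.4 kN/bolt; interior L_c = 71 − 24 = 47, R_n = 211.2 kN/bolt. φR_n = 0.75 × (2×86.4 + 2×211.2) = 446.4 kN.
Block shear: shear path 2×[30+1×71] = 2×101 mm, A_gv = 2020, A_nv = 2×(101 − 1.5×26)×10 = 1240 mm²; tension across gage: (81 − 1×26)×10 = 550 mm². R_n = min(0.6×400×1240, 0.6×250×2020) + 1.0×400×550 = min(297.6, 303) + 220 = 517.6 kN. φR_n = 0.75 × 517.6 = 388.2 kN.
Governing: min(660.3, 446.4, 388.2) = 388.2 kN → block shear.

388.2 kN (block shear governs)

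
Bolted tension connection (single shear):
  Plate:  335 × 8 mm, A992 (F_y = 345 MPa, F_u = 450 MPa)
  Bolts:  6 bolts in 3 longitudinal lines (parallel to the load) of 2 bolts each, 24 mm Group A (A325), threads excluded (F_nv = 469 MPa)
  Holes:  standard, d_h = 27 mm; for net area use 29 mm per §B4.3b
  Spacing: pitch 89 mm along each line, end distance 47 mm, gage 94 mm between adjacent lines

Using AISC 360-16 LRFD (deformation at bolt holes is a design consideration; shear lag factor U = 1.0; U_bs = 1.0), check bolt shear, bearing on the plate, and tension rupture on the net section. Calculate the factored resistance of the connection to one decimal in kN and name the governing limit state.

Bolt shear: A_b = π(24)²/4 = 452.39 mm². φR_n = 0.75 × 469 × 452.39 × 6 × 1 = 954.8 kN.
Bearing (8 mm plate, F_u = 450 MPa): end bolts L_c = 47 − 27/2 = 33.5, R_n = min(1.2×33.5×8×450, 2.4×24×8×450) = 144.72 kN/bolt; interior L_c = 89 − 27 = 62, R_n = 207.36 kN/bolt. φR_n = 0.75 × (3×144.72 + 3×207.36) = 792.2 kN.
Tension rupture (net): A_n = (335 − 3×29)×8 = 1984 mm² (U = 1.0, A_e = A_n). φR_n = 0.75 × 450 × 1984 = 669.6 kN.
Governing: min(954.8, 792.2, 669.6) = 669.6 kN → net-section rupture.

669.6 kN (net-section rupture governs)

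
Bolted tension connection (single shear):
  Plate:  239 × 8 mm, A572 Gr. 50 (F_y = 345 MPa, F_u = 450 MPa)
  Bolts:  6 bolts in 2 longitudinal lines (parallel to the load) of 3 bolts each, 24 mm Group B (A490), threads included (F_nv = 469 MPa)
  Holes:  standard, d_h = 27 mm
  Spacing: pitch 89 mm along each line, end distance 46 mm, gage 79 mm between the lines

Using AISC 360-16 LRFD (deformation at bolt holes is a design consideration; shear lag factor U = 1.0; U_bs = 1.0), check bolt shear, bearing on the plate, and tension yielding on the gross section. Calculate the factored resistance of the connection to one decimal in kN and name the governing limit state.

593.7 kN (gross-section yield governs)

Bolt shear: A_b = π(24)²/4 = 452.39 mm². φR_n = 0.75 × 469 × 452.39 × 6 × 1 = 954.8 kN.
Bearing (8 mm plate, F_u = 450 MPa): end bolts L_c = 46 − 27/2 = 32.5, R_n = min(1.2×32.5×8×450, 2.4×24×8×450) = 140.4 kN/bolt; interior L_c = 89 − 27 = 62, R_n = 207.36 kN/bolt. φR_n = 0.75 × (2×140.4 + 4×207.36) = 832.7 kN.
Tension yield (gross): A_g = 239×8 = 1912 mm². φR_n = 0.90 × 345 × 1912 = 593.7 kN.
Governing: min(954.8, 832.7, 593.7) = 593.7 kN → gross-section yield.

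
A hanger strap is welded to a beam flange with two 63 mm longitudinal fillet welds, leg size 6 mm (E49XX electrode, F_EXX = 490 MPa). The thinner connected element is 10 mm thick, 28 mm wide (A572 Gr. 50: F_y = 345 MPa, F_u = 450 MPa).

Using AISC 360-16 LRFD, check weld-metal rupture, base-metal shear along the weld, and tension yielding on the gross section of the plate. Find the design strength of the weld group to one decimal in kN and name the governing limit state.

Weld metal: throat = 0.707×6 = 4.242 mm, L = 2×63 = 126 mm. φR_n = 0.75 × 0.6 × 490 × 4.242 × 126 = 117.9 kN.
Base metal shear (10 mm plate): yield φR_n = 1.0×0.6×345×10×126 = 260.8 kN; rupture φR_n = 0.75×0.6×450×10×126 = 255.2 kN; take 255.2 kN (rupture).
Tension yield (gross): A_g = 28×10 = 280 mm². φR_n = 0.90 × 345 × 280 = 86.9 kN.
Governing: min(117.9, 255.2, 86.9) = 86.9 kN → gross-section yield.

86.9 kN (gross-section yield governs)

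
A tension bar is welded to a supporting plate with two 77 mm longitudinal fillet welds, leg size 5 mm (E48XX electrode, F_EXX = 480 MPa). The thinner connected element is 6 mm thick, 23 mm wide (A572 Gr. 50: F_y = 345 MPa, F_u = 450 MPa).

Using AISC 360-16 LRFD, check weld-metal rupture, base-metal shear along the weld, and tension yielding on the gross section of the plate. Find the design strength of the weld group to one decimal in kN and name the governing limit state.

42.8 kN (gross-section yield governs)

Weld metal: throat = 0.707×5 = 3.535 mm, L = 2×77 = 154 mm. φR_n = 0.75 × 0.6 × 480 × 3.535 × 154 = 117.6 kN.
Base metal shear (6 mm plate): yield φR_n = 1.0×0.6×345×6×154 = 191.3 kN; rupture φR_n = 0.75×0.6×450×6×154 = 187.1 kN; take 187.1 kN (rupture).
Tension yield (gross): A_g = 23×6 = 138 mm². φR_n = 0.90 × 345 × 138 = 42.8 kN.
Governing: min(117.6, 187.1, 42.8) = 42.8 kN → gross-section yield.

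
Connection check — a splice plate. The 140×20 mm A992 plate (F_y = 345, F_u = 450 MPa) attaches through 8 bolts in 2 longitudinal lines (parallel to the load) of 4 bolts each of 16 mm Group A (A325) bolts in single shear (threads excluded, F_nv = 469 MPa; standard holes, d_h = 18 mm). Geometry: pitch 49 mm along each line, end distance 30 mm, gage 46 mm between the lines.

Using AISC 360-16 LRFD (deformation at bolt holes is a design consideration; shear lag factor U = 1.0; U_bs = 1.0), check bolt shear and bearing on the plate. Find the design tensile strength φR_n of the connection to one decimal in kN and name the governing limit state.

Bolt shear: A_b = π(16)²/4 = 201.06 mm². φR_n = 0.75 × 469 × 201.06 × 8 × 1 = 565.8 kN.
Bearing (20 mm plate, F_u = 450 MPa): end bolts L_c = 30 − 18/2 = 21, R_n = min(1.2×21×20×450, 2.4×16×20×450) = 226.8 kN/bolt; interior L_c = 49 − 18 = 31, R_n = 334.8 kN/bolt. φR_n = 0.75 × (2×226.8 + 6×334.8) = 1846.8 kN.
Governing: min(565.8, 1846.8) = 565.8 kN → bolt shear.

565.8 kN (bolt shear governs)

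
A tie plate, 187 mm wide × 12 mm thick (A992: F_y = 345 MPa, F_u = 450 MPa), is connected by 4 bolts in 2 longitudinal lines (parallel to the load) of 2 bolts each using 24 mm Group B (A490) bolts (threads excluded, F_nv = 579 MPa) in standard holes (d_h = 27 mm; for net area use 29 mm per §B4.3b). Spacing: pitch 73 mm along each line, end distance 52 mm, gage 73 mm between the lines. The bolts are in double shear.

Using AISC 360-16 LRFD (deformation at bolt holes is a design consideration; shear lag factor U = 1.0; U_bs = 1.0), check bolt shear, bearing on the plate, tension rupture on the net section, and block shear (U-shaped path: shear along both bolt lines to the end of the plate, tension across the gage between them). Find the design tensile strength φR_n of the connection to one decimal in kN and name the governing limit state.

522.5 kN (net-section rupture governs)

Bolt shear: A_b = π(24)²/4 = 452.39 mm². φR_n = 0.75 × 579 × 452.39 × 4 × 2 = 1571.6 kN.
Bearing (12 mm plate, F_u = 450 MPa): end bolts L_c = 52 − 27/2 = 38.5, R_n = min(1.2×38.5×12×450, 2.4×24×12×450) = 249.48 kN/bolt; interior L_c = 73 − 27 = 46, R_n = 298.08 kN/bolt. φR_n = 0.75 × (2×249.48 + 2×298.08) = 821.3 kN.
Tension rupture (net): A_n = (187 − 2×29)×12 = 1548 mm² (U = 1.0, A_e = A_n). φR_n = 0.75 × 450 × 1548 = 522.5 kN.
Block shear: shear path 2×[52+1×73] = 2×125 mm, A_gv = 3000, A_nv = 2×(125 − 1.5×29)×12 = 1956 mm²; tension across gage: (73 − 1×29)×12 = 528 mm². R_n = min(0.6×450×1956, 0.6×345×3000) + 1.0×450×528 = min(528.12, 621) + 237.6 = 765.72 kN. φR_n = 0.75 × 765.72 = 574.3 kN.
Governing: min(1571.6, 821.3, 522.5, 574.3) = 522.5 kN → net-section rupture.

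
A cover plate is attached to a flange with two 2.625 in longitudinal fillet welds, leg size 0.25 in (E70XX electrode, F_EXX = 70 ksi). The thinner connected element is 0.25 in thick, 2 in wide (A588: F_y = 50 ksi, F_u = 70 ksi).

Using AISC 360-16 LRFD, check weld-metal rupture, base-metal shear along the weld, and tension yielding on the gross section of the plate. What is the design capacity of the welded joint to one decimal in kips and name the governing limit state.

Weld metal: throat = 0.707×0.25 = 0.17675 in, L = 2×2.625 = 5.25 in. φR_n = 0.75 × 0.6 × 70 × 0.17675 × 5.25 = 29.2 kips.
Base metal shear (0.25 in plate): yield φR_n = 1.0×0.6×50×0.25×5.25 = 39.4 kips; rupture φR_n = 0.75×0.6×70×0.25×5.25 = 41.3 kips; take 39.4 kips (yield).
Tension yield (gross): A_g = 2×0.25 = 0.5 in². φR_n = 0.90 × 50 × 0.5 = 22.5 kips.
Governing: min(29.2, 39.4, 22.5) = 22.5 kips → gross-section yield.

22.5 kips (gross-section yield governs)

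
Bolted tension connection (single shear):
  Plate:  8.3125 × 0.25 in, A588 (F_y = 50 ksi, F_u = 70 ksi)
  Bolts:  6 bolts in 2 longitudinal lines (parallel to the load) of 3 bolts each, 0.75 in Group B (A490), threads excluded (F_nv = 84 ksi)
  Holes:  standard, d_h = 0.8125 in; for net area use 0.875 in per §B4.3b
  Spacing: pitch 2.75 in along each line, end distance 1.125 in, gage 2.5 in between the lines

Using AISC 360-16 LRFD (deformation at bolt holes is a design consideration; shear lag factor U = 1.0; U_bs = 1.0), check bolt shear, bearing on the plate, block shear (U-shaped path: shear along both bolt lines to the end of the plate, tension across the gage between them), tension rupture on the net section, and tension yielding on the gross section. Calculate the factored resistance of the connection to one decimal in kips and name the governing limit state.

86.1 kips (net-section rupture governs)

Bolt shear: A_b = π(0.75)²/4 = 0.44179 in². φR_n = 0.75 × 84 × 0.44179 × 6 × 1 = 167.0 kips.
Bearing (0.25 in plate, F_u = 70 ksi): end bolts L_c = 1.125 − 0.8125/2 = 0.71875, R_n = min(1.2×0.71875×0.25×70, 2.4×0.75×0.25×70) = 15.094 kips/bolt; interior L_c = 2.75 − 0.8125 = 1.9375, R_n = 31.5 kips/bolt. φR_n = 0.75 × (2×15.094 + 4×31.5) = 117.1 kips.
Block shear: shear path 2×[1.125+2×2.75] = 2×6.625 in, A_gv = 3.3125, A_nv = 2×(6.625 − 2.5×0.875)×0.25 = 2.2188 in²; tension across gage: (2.5 − 1×0.875)×0.25 = 0.40625 in². R_n = min(0.6×70×2.2188, 0.6×50×3.3125) + 1.0×70×0.40625 = min(93.19, 99.375) + 28.438 = 121.63 kips. φR_n = 0.75 × 121.63 = 91.2 kips.
Tension rupture (net): A_n = (8.3125 − 2×0.875)×0.25 = 1.6406 in² (U = 1.0, A_e = A_n). φR_n = 0.75 × 70 × 1.6406 = 86.1 kips.
Tension yield (gross): A_g = 8.3125×0.25 = 2.0781 in². φR_n = 0.90 × 50 × 2.0781 = 93.5 kips.
Governing: min(167.0, 117.1, 91.2, 86.1, 93.5) = 86.1 kips → net-section rupture.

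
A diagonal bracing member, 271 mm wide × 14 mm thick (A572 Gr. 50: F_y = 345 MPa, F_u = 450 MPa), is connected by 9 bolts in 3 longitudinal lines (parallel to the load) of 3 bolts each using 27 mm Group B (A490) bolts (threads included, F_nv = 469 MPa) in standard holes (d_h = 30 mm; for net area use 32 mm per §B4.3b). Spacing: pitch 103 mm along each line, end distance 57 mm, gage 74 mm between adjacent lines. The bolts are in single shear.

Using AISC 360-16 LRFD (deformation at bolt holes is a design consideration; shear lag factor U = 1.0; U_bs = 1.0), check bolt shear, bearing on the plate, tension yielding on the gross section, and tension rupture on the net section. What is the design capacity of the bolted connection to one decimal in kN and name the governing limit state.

Bolt shear: A_b = π(27)²/4 = 572.56 mm². φR_n = 0.75 × 469 × 572.56 × 9 × 1 = 1812.6 kN.
Bearing (14 mm plate, F_u = 450 MPa): end bolts L_c = 57 − 30/2 = 42, R_n = min(1.2×42×14×450, 2.4×27×14×450) = 317.52 kN/bolt; interior L_c = 103 − 30 = 73, R_n = 408.24 kN/bolt. φR_n = 0.75 × (3×317.52 + 6×408.24) = 2551.5 kN.
Tension yield (gross): A_g = 271×14 = 3794 mm². φR_n = 0.90 × 345 × 3794 = 1178.0 kN.
Tension rupture (net): A_n = (271 − 3×32)×14 = 2450 mm² (U = 1.0, A_e = A_n). φR_n = 0.75 × 450 × 2450 = 826.9 kN.
Governing: min(1812.6, 2551.5, 1178.0, 826.9) = 826.9 kN → net-section rupture.

826.9 kN (net-section rupture governs)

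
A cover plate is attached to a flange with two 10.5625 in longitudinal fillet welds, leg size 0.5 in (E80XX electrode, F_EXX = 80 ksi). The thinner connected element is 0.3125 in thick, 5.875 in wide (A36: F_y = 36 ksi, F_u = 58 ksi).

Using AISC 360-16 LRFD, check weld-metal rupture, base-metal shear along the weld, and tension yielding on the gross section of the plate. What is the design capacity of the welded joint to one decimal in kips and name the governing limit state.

59.5 kips (gross-section yield governs)

Weld metal: throat = 0.707×0.5 = 0.3535 in, L = 2×10.5625 = 21.125 in. φR_n = 0.75 × 0.6 × 80 × 0.3535 × 21.125 = 268.8 kips.
Base metal shear (0.3125 in plate): yield φR_n = 1.0×0.6×36×0.3125×21.125 = 142.6 kips; rupture φR_n = 0.75×0.6×58×0.3125×21.125 = 172.3 kips; take 142.6 kips (yield).
Tension yield (gross): A_g = 5.875×0.3125 = 1.8359 in². φR_n = 0.90 × 36 × 1.8359 = 59.5 kips.
Governing: min(268.8, 142.6, 59.5) = 59.5 kips → gross-section yield.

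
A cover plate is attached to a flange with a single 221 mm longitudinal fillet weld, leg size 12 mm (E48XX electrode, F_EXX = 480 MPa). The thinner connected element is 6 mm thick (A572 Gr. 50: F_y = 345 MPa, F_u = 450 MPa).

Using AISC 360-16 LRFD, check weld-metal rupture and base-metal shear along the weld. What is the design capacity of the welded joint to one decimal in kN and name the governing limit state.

268.5 kN (base-metal shear governs)

Weld metal: throat = 0.707×12 = 8.484 mm, L = 221 mm. φR_n = 0.75 × 0.6 × 480 × 8.484 × 221 = 405.0 kN.
Base metal shear (6 mm plate): yield φR_n = 1.0×0.6×345×6×221 = 274.5 kN; rupture φR_n = 0.75×0.6×450×6×221 = 268.5 kN; take 268.5 kN (rupture).
Governing: min(405.0, 268.5) = 268.5 kN → base-metal shear.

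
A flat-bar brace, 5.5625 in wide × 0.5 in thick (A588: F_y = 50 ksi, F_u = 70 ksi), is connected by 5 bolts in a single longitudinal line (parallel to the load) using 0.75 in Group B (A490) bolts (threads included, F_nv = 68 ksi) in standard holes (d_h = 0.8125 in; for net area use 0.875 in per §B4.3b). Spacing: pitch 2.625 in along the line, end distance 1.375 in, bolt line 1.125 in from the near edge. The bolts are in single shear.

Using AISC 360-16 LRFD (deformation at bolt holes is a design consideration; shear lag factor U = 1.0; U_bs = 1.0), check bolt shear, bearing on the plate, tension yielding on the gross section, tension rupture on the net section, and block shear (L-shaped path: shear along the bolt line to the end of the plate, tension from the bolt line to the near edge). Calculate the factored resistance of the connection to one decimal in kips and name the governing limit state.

Bolt shear: A_b = π(0.75)²/4 = 0.44179 in². φR_n = 0.75 × 68 × 0.44179 × 5 × 1 = 112.7 kips.
Bearing (0.5 in plate, F_u = 70 ksi): end bolts L_c = 1.375 − 0.8125/2 = 0.96875, R_n = min(1.2×0.96875×0.5×70, 2.4×0.75×0.5×70) = 40.688 kips/bolt; interior L_c = 2.625 − 0.8125 = 1.8125, R_n = 63 kips/bolt. φR_n = 0.75 × (1×40.688 + 4×63) = 219.5 kips.
Tension yield (gross): A_g = 5.5625×0.5 = 2.7813 in². φR_n = 0.90 × 50 × 2.7813 = 125.2 kips.
Tension rupture (net): A_n = (5.5625 − 1×0.875)×0.5 = 2.3438 in² (U = 1.0, A_e = A_n). φR_n = 0.75 × 70 × 2.3438 = 123.0 kips.
Block shear: shear path 1×[1.375+4×2.625] = 1×11.875 in, A_gv = 5.9375, A_nv = 1×(11.875 − 4.5×0.875)×0.5 = 3.9688 in²; tension to near edge: (1.125 − 0.5×0.875)×0.5 = 0.34375 in². R_n = min(0.6×70×3.9688, 0.6×50×5.9375) + 1.0×70×0.34375 = min(166.69, 178.13) + 24.063 = 190.75 kips. φR_n = 0.75 × 190.75 = 143.1 kips.
Governing: min(112.7, 219.5, 125.2, 123.0, 143.1) = 112.7 kips → bolt shear.

112.7 kips (bolt shear governs)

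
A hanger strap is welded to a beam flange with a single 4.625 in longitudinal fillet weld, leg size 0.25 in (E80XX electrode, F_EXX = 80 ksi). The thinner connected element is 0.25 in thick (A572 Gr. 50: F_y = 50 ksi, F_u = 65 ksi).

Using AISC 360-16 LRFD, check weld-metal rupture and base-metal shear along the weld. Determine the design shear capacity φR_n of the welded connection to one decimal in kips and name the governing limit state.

Weld metal: throat = 0.707×0.25 = 0.17675 in, L = 4.625 in. φR_n = 0.75 × 0.6 × 80 × 0.17675 × 4.625 = 29.4 kips.
Base metal shear (0.25 in plate): yield φR_n = 1.0×0.6×50×0.25×4.625 = 34.7 kips; rupture φR_n = 0.75×0.6×65×0.25×4.625 = 33.8 kips; take 33.8 kips (rupture).
Governing: min(29.4, 33.8) = 29.4 kips → weld metal.

29.4 kips (weld metal governs)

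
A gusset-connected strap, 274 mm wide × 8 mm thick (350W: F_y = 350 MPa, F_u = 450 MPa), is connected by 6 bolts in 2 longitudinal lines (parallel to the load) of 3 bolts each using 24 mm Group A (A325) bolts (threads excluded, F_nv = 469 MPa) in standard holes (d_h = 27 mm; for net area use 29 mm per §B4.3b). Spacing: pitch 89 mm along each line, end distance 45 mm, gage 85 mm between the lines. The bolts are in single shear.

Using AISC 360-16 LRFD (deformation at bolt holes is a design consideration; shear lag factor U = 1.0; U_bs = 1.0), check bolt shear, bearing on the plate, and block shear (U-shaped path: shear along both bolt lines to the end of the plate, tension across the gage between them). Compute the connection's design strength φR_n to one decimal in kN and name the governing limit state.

638.8 kN (block shear governs)

Bolt shear: A_b = π(24)²/4 = 452.39 mm². φR_n = 0.75 × 469 × 452.39 × 6 × 1 = 954.8 kN.
Bearing (8 mm plate, F_u = 450 MPa): end bolts L_c = 45 − 27/2 = 31.5, R_n = min(1.2×31.5×8×450, 2.4×24×8×450) = 136.08 kN/bolt; interior L_c = 89 − 27 = 62, R_n = 207.36 kN/bolt. φR_n = 0.75 × (2×136.08 + 4×207.36) = 826.2 kN.
Block shear: shear path 2×[45+2×89] = 2×223 mm, A_gv = 3568, A_nv = 2×(223 − 2.5×29)×8 = 2408 mm²; tension across gage: (85 − 1×29)×8 = 448 mm². R_n = min(0.6×450×2408, 0.6×350×3568) + 1.0×450×448 = min(650.16, 749.28) + 201.6 = 851.76 kN. φR_n = 0.75 × 851.76 = 638.8 kN.
Governing: min(954.8, 826.2, 638.8) = 638.8 kN → block shear.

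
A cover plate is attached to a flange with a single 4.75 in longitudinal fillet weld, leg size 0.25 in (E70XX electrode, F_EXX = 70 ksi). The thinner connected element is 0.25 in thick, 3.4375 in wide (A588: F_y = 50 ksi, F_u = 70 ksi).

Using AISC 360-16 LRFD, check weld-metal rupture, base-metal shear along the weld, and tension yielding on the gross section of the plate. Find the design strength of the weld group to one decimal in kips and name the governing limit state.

Weld metal: throat = 0.707×0.25 = 0.17675 in, L = 4.75 in. φR_n = 0.75 × 0.6 × 70 × 0.17675 × 4.75 = 26.4 kips.
Base metal shear (0.25 in plate): yield φR_n = 1.0×0.6×50×0.25×4.75 = 35.6 kips; rupture φR_n = 0.75×0.6×70×0.25×4.75 = 37.4 kips; take 35.6 kips (yield).
Tension yield (gross): A_g = 3.4375×0.25 = 0.85938 in². φR_n = 0.90 × 50 × 0.85938 = 38.7 kips.
Governing: min(26.4, 35.6, 38.7) = 26.4 kips → weld metal.

26.4 kips (weld metal governs)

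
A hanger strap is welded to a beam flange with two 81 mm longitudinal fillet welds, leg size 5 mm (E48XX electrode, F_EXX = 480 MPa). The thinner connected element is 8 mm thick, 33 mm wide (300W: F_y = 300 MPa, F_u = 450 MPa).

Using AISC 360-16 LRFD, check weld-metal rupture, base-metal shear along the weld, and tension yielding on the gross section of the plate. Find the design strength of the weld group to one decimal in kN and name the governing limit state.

71.3 kN (gross-section yield governs)

Weld metal: throat = 0.707×5 = 3.535 mm, L = 2×81 = 162 mm. φR_n = 0.75 × 0.6 × 480 × 3.535 × 162 = 123.7 kN.
Base metal shear (8 mm plate): yield φR_n = 1.0×0.6×300×8×162 = 233.3 kN; rupture φR_n = 0.75×0.6×450×8×162 = 262.4 kN; take 233.3 kN (yield).
Tension yield (gross): A_g = 33×8 = 264 mm². φR_n = 0.90 × 300 × 264 = 71.3 kN.
Governing: min(123.7, 233.3, 71.3) = 71.3 kN → gross-section yield.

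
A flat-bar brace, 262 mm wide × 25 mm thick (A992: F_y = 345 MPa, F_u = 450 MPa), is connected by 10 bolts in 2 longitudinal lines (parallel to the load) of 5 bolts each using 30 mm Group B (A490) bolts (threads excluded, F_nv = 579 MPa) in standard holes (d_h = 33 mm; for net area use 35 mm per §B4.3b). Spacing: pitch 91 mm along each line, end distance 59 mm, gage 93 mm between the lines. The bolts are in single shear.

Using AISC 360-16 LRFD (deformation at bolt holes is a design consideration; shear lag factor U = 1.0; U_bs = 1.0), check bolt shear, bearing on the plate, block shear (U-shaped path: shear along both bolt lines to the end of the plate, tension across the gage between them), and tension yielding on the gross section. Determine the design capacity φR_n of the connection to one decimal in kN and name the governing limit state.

2033.8 kN (gross-section yield governs)

Bolt shear: A_b = π(30)²/4 = 706.86 mm². φR_n = 0.75 × 579 × 706.86 × 10 × 1 = 3069.5 kN.
Bearing (25 mm plate, F_u = 450 MPa): end bolts L_c = 59 − 33/2 = 42.5, R_n = min(1.2×42.5×25×450, 2.4×30×25×450) = 573.75 kN/bolt; interior L_c = 91 − 33 = 58, R_n = 783 kN/bolt. φR_n = 0.75 × (2×573.75 + 8×783) = 5558.6 kN.
Block shear: shear path 2×[59+4×91] = 2×423 mm, A_gv = 21150, A_nv = 2×(423 − 4.5×35)×25 = 13275 mm²; tension across gage: (93 − 1×35)×25 = 1450 mm². R_n = min(0.6×450×13275, 0.6×345×21150) + 1.0×450×1450 = min(3584.3, 4378.1) + 652.5 = 4236.8 kN. φR_n = 0.75 × 4236.8 = 3177.6 kN.
Tension yield (gross): A_g = 262×25 = 6550 mm². φR_n = 0.90 × 345 × 6550 = 2033.8 kN.
Governing: min(3069.5, 5558.6, 3177.6, 2033.8) = 2033.8 kN → gross-section yield.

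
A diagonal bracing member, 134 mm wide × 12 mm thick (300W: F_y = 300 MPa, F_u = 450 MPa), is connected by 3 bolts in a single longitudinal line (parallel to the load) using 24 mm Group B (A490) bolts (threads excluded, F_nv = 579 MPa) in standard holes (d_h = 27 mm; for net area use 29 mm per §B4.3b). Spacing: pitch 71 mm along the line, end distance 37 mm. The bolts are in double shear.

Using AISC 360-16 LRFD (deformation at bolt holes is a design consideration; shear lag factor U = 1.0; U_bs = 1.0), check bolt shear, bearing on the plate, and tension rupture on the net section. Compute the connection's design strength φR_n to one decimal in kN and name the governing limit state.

425.3 kN (net-section rupture governs)

Bolt shear: A_b = π(24)²/4 = 452.39 mm². φR_n = 0.75 × 579 × 452.39 × 3 × 2 = 1178.7 kN.
Bearing (12 mm plate, F_u = 450 MPa): end bolts L_c = 37 − 27/2 = 23.5, R_n = min(1.2×23.5×12×450, 2.4×24×12×450) = 152.28 kN/bolt; interior L_c = 71 − 27 = 44, R_n = 285.12 kN/bolt. φR_n = 0.75 × (1×152.28 + 2×285.12) = 541.9 kN.
Tension rupture (net): A_n = (134 − 1×29)×12 = 1260 mm² (U = 1.0, A_e = A_n). φR_n = 0.75 × 450 × 1260 = 425.3 kN.
Governing: min(1178.7, 541.9, 425.3) = 425.3 kN → net-section rupture.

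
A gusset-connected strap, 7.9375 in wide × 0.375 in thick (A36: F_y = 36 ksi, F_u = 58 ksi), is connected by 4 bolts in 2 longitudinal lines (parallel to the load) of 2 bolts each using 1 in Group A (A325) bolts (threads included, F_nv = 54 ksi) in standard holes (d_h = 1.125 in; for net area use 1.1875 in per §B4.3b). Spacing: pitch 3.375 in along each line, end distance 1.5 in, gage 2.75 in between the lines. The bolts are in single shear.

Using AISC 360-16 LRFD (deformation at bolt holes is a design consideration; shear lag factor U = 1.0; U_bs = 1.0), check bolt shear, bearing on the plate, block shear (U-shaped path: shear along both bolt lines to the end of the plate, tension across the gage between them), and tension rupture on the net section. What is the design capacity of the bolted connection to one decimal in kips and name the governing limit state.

84.7 kips (block shear governs)

Bolt shear: A_b = π(1)²/4 = 0.7854 in². φR_n = 0.75 × 54 × 0.7854 × 4 × 1 = 127.2 kips.
Bearing (0.375 in plate, F_u = 58 ksi): end bolts L_c = 1.5 − 1.125/2 = 0.9375, R_n = min(1.2×0.9375×0.375×58, 2.4×1×0.375×58) = 24.469 kips/bolt; interior L_c = 3.375 − 1.125 = 2.25, R_n = 52.2 kips/bolt. φR_n = 0.75 × (2×24.469 + 2×52.2) = 115.0 kips.
Block shear: shear path 2×[1.5+1×3.375] = 2×4.875 in, A_gv = 3.6563, A_nv = 2×(4.875 − 1.5×1.1875)×0.375 = 2.3203 in²; tension across gage: (2.75 − 1×1.1875)×0.375 = 0.58594 in². R_n = min(0.6×58×2.3203, 0.6×36×3.6563) + 1.0×58×0.58594 = min(80.746, 78.976) + 33.985 = 112.96 kips. φR_n = 0.75 × 112.96 = 84.7 kips.
Tension rupture (net): A_n = (7.9375 − 2×1.1875)×0.375 = 2.0859 in² (U = 1.0, A_e = A_n). φR_n = 0.75 × 58 × 2.0859 = 90.7 kips.
Governing: min(127.2, 115.0, 84.7, 90.7) = 84.7 kips → block shear.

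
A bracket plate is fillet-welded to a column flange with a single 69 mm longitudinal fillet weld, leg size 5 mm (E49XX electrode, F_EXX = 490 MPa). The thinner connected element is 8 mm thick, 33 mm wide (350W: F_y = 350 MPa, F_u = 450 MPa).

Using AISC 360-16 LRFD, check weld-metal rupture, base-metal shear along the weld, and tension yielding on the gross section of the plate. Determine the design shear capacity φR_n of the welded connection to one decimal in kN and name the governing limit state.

Weld metal: throat = 0.707×5 = 3.535 mm, L = 69 mm. φR_n = 0.75 × 0.6 × 490 × 3.535 × 69 = 53.8 kN.
Base metal shear (8 mm plate): yield φR_n = 1.0×0.6×350×8×69 = 115.9 kN; rupture φR_n = 0.75×0.6×450×8×69 = 111.8 kN; take 111.8 kN (rupture).
Tension yield (gross): A_g = 33×8 = 264 mm². φR_n = 0.90 × 350 × 264 = 83.2 kN.
Governing: min(53.8, 111.8, 83.2) = 53.8 kN → weld metal.

53.8 kN (weld metal governs)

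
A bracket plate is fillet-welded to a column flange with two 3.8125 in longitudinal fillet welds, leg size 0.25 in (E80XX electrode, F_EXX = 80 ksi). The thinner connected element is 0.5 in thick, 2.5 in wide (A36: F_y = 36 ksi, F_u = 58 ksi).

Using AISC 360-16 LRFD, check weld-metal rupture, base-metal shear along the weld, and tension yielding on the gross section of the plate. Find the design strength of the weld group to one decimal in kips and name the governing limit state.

Weld metal: throat = 0.707×0.25 = 0.17675 in, L = 2×3.8125 = 7.625 in. φR_n = 0.75 × 0.6 × 80 × 0.17675 × 7.625 = 48.5 kips.
Base metal shear (0.5 in plate): yield φR_n = 1.0×0.6×36×0.5×7.625 = 82.4 kips; rupture φR_n = 0.75×0.6×58×0.5×7.625 = 99.5 kips; take 82.4 kips (yield).
Tension yield (gross): A_g = 2.5×0.5 = 1.25 in². φR_n = 0.90 × 36 × 1.25 = 40.5 kips.
Governing: min(48.5, 82.4, 40.5) = 40.5 kips → gross-section yield.

40.5 kips (gross-section yield governs)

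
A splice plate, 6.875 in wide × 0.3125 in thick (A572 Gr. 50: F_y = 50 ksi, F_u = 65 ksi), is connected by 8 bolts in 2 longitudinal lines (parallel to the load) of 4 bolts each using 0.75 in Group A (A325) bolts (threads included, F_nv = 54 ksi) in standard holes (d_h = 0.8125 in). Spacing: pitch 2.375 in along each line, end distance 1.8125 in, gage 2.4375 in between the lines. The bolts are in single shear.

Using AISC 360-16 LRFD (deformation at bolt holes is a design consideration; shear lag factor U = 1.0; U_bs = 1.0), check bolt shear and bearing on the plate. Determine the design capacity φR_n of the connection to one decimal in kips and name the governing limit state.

143.1 kips (bolt shear governs)

Bolt shear: A_b = π(0.75)²/4 = 0.44179 in². φR_n = 0.75 × 54 × 0.44179 × 8 × 1 = 143.1 kips.
Bearing (0.3125 in plate, F_u = 65 ksi): end bolts L_c = 1.8125 − 0.8125/2 = 1.40625, R_n = min(1.2×1.40625×0.3125×65, 2.4×0.75×0.3125×65) = 34.277 kips/bolt; interior L_c = 2.375 − 0.8125 = 1.5625, R_n = 36.563 kips/bolt. φR_n = 0.75 × (2×34.277 + 6×36.563) = 215.9 kips.
Governing: min(143.1, 215.9) = 143.1 kips → bolt shear.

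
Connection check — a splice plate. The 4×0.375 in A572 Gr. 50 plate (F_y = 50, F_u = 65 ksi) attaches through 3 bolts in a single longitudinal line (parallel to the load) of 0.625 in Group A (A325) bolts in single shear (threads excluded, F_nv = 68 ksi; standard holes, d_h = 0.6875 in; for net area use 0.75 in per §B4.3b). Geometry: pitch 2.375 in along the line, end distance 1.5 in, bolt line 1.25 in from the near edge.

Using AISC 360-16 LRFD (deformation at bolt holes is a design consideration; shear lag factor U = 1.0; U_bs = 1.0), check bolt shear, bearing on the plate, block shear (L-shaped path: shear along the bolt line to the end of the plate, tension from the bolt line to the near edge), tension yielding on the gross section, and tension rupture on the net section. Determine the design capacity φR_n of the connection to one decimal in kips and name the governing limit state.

Bolt shear: A_b = π(0.625)²/4 = 0.3068 in². φR_n = 0.75 × 68 × 0.3068 × 3 × 1 = 46.9 kips.
Bearing (0.375 in plate, F_u = 65 ksi): end bolts L_c = 1.5 − 0.6875/2 = 1.15625, R_n = min(1.2×1.15625×0.375×65, 2.4×0.625×0.375×65) = 33.82 kips/bolt; interior L_c = 2.375 − 0.6875 = 1.6875, R_n = 36.563 kips/bolt. φR_n = 0.75 × (1×33.82 + 2×36.563) = 80.2 kips.
Block shear: shear path 1×[1.5+2×2.375] = 1×6.25 in, A_gv = 2.3438, A_nv = 1×(6.25 − 2.5×0.75)×0.375 = 1.6406 in²; tension to near edge: (1.25 − 0.5×0.75)×0.375 = 0.32813 in². R_n = min(0.6×65×1.6406, 0.6×50×2.3438) + 1.0×65×0.32813 = min(63.983, 70.314) + 21.328 = 85.311 kips. φR_n = 0.75 × 85.311 = 64.0 kips.
Tension yield (gross): A_g = 4×0.375 = 1.5 in². φR_n = 0.90 × 50 × 1.5 = 67.5 kips.
Tension rupture (net): A_n = (4 − 1×0.75)×0.375 = 1.2188 in² (U = 1.0, A_e = A_n). φR_n = 0.75 × 65 × 1.2188 = 59.4 kips.
Governing: min(46.9, 80.2, 64.0, 67.5, 59.4) = 46.9 kips → bolt shear.

46.9 kips (bolt shear governs)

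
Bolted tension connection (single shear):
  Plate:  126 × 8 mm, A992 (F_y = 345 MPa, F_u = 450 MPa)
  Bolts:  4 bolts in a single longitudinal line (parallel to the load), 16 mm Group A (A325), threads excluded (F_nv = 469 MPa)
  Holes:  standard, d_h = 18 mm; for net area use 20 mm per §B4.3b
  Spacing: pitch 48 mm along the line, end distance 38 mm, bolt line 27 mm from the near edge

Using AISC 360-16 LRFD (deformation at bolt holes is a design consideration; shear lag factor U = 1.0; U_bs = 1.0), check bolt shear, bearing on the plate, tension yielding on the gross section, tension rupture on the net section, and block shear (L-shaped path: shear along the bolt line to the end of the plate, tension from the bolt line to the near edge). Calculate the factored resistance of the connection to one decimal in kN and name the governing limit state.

227.3 kN (block shear governs)

Bolt shear: A_b = π(16)²/4 = 201.06 mm². φR_n = 0.75 × 469 × 201.06 × 4 × 1 = 282.9 kN.
Bearing (8 mm plate, F_u = 450 MPa): end bolts L_c = 38 − 18/2 = 29, R_n = min(1.2×29×8×450, 2.4×16×8×450) = 125.28 kN/bolt; interior L_c = 48 − 18 = 30, R_n = 129.6 kN/bolt. φR_n = 0.75 × (1×125.28 + 3×129.6) = 385.6 kN.
Tension yield (gross): A_g = 126×8 = 1008 mm². φR_n = 0.90 × 345 × 1008 = 313.0 kN.
Tension rupture (net): A_n = (126 − 1×20)×8 = 848 mm² (U = 1.0, A_e = A_n). φR_n = 0.75 × 450 × 848 = 286.2 kN.
Block shear: shear path 1×[38+3×48] = 1×182 mm, A_gv = 1456, A_nv = 1×(182 − 3.5×20)×8 = 896 mm²; tension to near edge: (27 − 0.5×20)×8 = 136 mm². R_n = min(0.6×450×896, 0.6×345×1456) + 1.0×450×136 = min(241.92, 301.39) + 61.2 = 303.12 kN. φR_n = 0.75 × 303.12 = 227.3 kN.
Governing: min(282.9, 385.6, 313.0, 286.2, 227.3) = 227.3 kN → block shear.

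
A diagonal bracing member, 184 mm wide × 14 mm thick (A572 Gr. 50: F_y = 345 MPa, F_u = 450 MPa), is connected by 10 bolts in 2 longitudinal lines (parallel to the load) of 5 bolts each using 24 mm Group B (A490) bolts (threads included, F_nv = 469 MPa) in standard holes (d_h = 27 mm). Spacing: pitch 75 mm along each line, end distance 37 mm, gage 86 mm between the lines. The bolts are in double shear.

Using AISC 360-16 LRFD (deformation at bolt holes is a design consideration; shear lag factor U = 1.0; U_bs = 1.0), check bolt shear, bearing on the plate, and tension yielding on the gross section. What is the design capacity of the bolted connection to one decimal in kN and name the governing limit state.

Bolt shear: A_b = π(24)²/4 = 452.39 mm². φR_n = 0.75 × 469 × 452.39 × 10 × 2 = 3182.6 kN.
Bearing (14 mm plate, F_u = 450 MPa): end bolts L_c = 37 − 27/2 = 23.5, R_n = min(1.2×23.5×14×450, 2.4×24×14×450) = 177.66 kN/bolt; interior L_c = 75 − 27 = 48, R_n = 362.88 kN/bolt. φR_n = 0.75 × (2×177.66 + 8×362.88) = 2443.8 kN.
Tension yield (gross): A_g = 184×14 = 2576 mm². φR_n = 0.90 × 345 × 2576 = 799.8 kN.
Governing: min(3182.6, 2443.8, 799.8) = 799.8 kN → gross-section yield.

799.8 kN (gross-section yield governs)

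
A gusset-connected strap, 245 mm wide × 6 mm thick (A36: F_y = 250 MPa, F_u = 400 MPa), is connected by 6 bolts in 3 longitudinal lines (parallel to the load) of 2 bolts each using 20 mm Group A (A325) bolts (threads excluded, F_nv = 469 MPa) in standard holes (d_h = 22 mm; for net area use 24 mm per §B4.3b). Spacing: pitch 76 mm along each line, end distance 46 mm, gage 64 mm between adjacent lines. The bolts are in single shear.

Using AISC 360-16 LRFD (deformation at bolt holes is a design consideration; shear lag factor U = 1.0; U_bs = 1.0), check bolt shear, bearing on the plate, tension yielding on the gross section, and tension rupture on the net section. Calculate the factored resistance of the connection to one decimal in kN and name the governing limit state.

Bolt shear: A_b = π(20)²/4 = 314.16 mm². φR_n = 0.75 × 469 × 314.16 × 6 × 1 = 663.0 kN.
Bearing (6 mm plate, F_u = 400 MPa): end bolts L_c = 46 − 22/2 = 35, R_n = min(1.2×35×6×400, 2.4×20×6×400) = 100.8 kN/bolt; interior L_c = 76 − 22 = 54, R_n = 115.2 kN/bolt. φR_n = 0.75 × (3×100.8 + 3×115.2) = 486.0 kN.
Tension yield (gross): A_g = 245×6 = 1470 mm². φR_n = 0.90 × 250 × 1470 = 330.8 kN.
Tension rupture (net): A_n = (245 − 3×24)×6 = 1038 mm² (U = 1.0, A_e = A_n). φR_n = 0.75 × 400 × 1038 = 311.4 kN.
Governing: min(663.0, 486.0, 330.8, 311.4) = 311.4 kN → net-section rupture.

311.4 kN (net-section rupture governs)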